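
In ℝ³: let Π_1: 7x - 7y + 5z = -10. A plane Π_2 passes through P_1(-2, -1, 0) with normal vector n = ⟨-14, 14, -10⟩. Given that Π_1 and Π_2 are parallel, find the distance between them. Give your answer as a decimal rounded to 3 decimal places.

Π_2: n·r = n·P_1 gives -14x + 14y - 10z = 14.
Rescale Π_2 by 1/(-2): 7x - 7y + 5z = -7. Then distance = |-10 − (-7)| / √123 ≈ 0.271.

0.271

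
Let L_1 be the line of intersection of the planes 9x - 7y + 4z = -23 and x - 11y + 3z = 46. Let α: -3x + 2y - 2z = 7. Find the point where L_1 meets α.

Direction of L_1: (9, -7, 4) × (1, -11, 3) = (23, -23, -92).
A point on L_1: solving the two plane equations with x = -3 gives (-3, -8, -13).
Substitute r = (-3, -8, -13) + t(23, -23, -92) into the plane: 19 + 69t = 7, so t = -4/23.
Intersection: (-3, -8, -13) + (-4/23)·(23, -23, -92) = (-7, -4, 3).

(-7, -4, 3)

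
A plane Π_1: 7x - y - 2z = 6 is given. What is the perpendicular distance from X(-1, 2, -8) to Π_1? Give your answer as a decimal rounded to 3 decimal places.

n·X − d = (7)·(-1) + (-1)·(2) + (-2)·(-8) − 6 = 1; |n| = √54.
Distance = |1| / √54 = 1/√54 ≈ 0.136.

0.136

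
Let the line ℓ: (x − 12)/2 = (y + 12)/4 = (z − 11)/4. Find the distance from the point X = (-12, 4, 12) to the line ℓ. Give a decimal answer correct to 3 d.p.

ℓ has direction (2, 4, 4) through (12, -12, 11).
Taking (12, -12, 11) on ℓ with direction v = (2, 4, 4): w = X − (12, -12, 11) = (-24, 16, 1), and w × v = (60, 98, -128).
Distance = |w × v| / |v| = √29588 / √36 ≈ 28.669.

28.669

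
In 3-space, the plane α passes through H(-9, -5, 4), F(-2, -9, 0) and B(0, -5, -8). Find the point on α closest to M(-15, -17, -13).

(-3, -5, -4)

HF = (7, -4, -4), HB = (9, 0, -12); a normal to α is HF × HB = (48, 48, 36).
Using H: α has equation 48x + 48y + 36z = -528.
Foot = M − λn with λ = (n·M − d)/|n|² = (-2004 − (-528))/5904 = -1/4.
Foot = (-15, -17, -13) − (-1/4)·(48, 48, 36) = (-3, -5, -4).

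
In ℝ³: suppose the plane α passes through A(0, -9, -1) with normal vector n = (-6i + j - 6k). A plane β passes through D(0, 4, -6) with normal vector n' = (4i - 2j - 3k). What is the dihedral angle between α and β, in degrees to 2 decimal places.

α: n·r = n·A gives -6x + y - 6z = -3.
β: n'·r = n'·D gives 4x - 2y - 3z = 10.
cos θ = |n₁·n₂| / (|n₁||n₂|) = |-8| / (√73 · √29).
θ = arccos(0.17387) ≈ 79.99°.

79.99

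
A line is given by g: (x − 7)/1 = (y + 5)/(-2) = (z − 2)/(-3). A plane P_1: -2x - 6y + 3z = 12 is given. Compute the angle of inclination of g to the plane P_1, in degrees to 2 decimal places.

2.19

g has direction (1, -2, -3) through (7, -5, 2).
sin θ = |n·v| / (|n||v|) = |1| / (√49 · √14) = 0.03818.
θ ≈ 2.19°.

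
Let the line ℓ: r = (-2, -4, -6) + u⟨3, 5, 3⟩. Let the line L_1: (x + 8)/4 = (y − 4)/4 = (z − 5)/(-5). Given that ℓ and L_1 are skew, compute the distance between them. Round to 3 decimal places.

L_1 has direction (4, 4, -5) through (-8, 4, 5).
Common perpendicular direction n = (3, 5, 3) × (4, 4, -5) = (-37, 27, -8).
With w = (-8, 4, 5) − (-2, -4, -6) = (-6, 8, 11), w · n = 350.
Distance = |w · n| / |n| = |350| / √2162 ≈ 7.527.

7.527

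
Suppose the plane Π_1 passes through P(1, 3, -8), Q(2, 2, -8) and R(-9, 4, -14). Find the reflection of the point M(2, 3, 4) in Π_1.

(10, 11, -8)

PQ = (1, -1, 0), PR = (-10, 1, -6); a normal to Π_1 is PQ × PR = (6, 6, -9).
Using P: Π_1 has equation 6x + 6y - 9z = 96.
λ = (n·M − d)/|n|² = (-6 − 96)/153 = -2/3.
Reflection = M − 2λn = (2, 3, 4) − (-4/3)·(6, 6, -9) = (10, 11, -8).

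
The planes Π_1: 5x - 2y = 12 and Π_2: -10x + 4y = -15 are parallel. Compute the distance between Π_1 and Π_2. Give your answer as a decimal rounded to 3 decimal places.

0.836

Rescale Π_2 by 1/(-2): 5x - 2y = 15/2. Then distance = |12 − (15/2)| / √29 ≈ 0.836.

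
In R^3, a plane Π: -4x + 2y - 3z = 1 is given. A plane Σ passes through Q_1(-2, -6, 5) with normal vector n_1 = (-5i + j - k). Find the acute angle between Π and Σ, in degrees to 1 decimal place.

Σ: n_1·r = n_1·Q_1 gives -5x + y - z = -1.
cos θ = |n₁·n₂| / (|n₁||n₂|) = |25| / (√29 · √27).
θ = arccos(0.89343) ≈ 26.7°.

26.7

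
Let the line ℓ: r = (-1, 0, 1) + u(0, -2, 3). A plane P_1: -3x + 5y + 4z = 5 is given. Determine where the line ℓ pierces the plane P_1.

Substitute r = (-1, 0, 1) + t(0, -2, 3) into the plane: 7 + 2t = 5, so t = -1.
Intersection: (-1, 0, 1) + (-1)·(0, -2, 3) = (-1, 2, -2).

(-1, 2, -2)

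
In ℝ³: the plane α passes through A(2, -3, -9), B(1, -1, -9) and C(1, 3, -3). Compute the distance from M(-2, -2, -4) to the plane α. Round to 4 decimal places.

4.4286

AB = (-1, 2, 0), AC = (-1, 6, 6); a normal to α is AB × AC = (12, 6, -4).
Using A: α has equation 12x + 6y - 4z = 42.
n·M − d = (12)·(-2) + (6)·(-2) + (-4)·(-4) − 42 = -62; |n| = √196.
Distance = |-62| / √196 = 62/√196 ≈ 4.4286.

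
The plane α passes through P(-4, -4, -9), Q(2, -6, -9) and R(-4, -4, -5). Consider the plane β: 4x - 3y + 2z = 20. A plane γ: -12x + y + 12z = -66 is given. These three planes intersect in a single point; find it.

(2, -6, -3)

PQ = (6, -2, 0), PR = (0, 0, 4); a normal to α is PQ × PR = (-8, -24, 0).
Using P: α has equation -8x - 24y = 128.
Solving the 3×3 linear system -8x - 24y = 128, 4x - 3y + 2z = 20, -12x + y + 12z = -66 (e.g. by elimination or Cramer's rule, determinant = 2032) gives (2, -6, -3).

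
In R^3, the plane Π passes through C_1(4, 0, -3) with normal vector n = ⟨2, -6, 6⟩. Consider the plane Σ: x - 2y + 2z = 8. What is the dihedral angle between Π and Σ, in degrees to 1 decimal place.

6.2

Π: n·r = n·C_1 gives 2x - 6y + 6z = -10.
cos θ = |n₁·n₂| / (|n₁||n₂|) = |26| / (√76 · √9).
θ = arccos(0.99413) ≈ 6.2°.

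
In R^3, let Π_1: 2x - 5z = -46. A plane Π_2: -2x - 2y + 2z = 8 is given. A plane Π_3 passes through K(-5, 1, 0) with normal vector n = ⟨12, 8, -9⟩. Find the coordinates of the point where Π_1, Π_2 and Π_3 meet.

Π_3: n·r = n·K gives 12x + 8y - 9z = -52.
Solving the 3×3 linear system 2x - 5z = -46, -2x - 2y + 2z = 8, 12x + 8y - 9z = -52 (e.g. by elimination or Cramer's rule, determinant = -36) gives (-3, 7, 8).

(-3, 7, 8)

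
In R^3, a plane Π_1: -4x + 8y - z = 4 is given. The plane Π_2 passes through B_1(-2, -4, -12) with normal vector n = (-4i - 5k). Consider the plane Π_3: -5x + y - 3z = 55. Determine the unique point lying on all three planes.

Π_2: n·r = n·B_1 gives -4x - 5z = 68.
Solving the 3×3 linear system -4x + 8y - z = 4, -4x - 5z = 68, -5x + y - 3z = 55 (e.g. by elimination or Cramer's rule, determinant = 88) gives (-7, -4, -8).

(-7, -4, -8)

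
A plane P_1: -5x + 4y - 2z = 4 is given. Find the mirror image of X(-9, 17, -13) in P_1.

(21, -7, -1)

λ = (n·X − d)/|n|² = (139 − 4)/45 = 3.
Reflection = X − 2λn = (-9, 17, -13) − 6·(-5, 4, -2) = (21, -7, -1).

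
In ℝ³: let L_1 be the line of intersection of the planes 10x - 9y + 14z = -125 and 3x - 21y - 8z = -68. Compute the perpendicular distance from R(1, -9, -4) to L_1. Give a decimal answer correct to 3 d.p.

13.915

Direction of L_1: (10, -9, 14) × (3, -21, -8) = (366, 122, -183).
A point on L_1: solving the two plane equations with x = 5 gives (5, 7, -8).
Taking (5, 7, -8) on L_1 with direction v = (366, 122, -183): w = R − (5, 7, -8) = (-4, -16, 4), and w × v = (2440, 732, 5368).
Distance = |w × v| / |v| = √35304848 / √182329 ≈ 13.915.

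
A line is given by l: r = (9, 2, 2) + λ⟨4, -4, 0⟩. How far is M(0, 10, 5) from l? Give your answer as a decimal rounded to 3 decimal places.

3.082

Taking (9, 2, 2) on l with direction v = (4, -4, 0): w = M − (9, 2, 2) = (-9, 8, 3), and w × v = (12, 12, 4).
Distance = |w × v| / |v| = √304 / √32 ≈ 3.082.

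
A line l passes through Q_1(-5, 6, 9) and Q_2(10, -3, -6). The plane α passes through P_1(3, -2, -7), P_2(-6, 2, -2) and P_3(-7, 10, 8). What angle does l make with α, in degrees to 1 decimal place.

5.8

A direction vector for l is Q_2 − Q_1 = (15, -9, -15).
P_1P_2 = (-9, 4, 5), P_1P_3 = (-10, 12, 15); a normal to α is P_1P_2 × P_1P_3 = (0, 85, -68).
Using P_1: α has equation 85y - 68z = 306.
sin θ = |n·v| / (|n||v|) = |255| / (√11849 · √531) = 0.10166.
θ ≈ 5.8°.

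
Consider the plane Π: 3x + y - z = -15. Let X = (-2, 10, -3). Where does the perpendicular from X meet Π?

(-8, 8, -1)

Foot = X − λn with λ = (n·X − d)/|n|² = (7 − (-15))/11 = 2.
Foot = (-2, 10, -3) − 2·(3, 1, -1) = (-8, 8, -1).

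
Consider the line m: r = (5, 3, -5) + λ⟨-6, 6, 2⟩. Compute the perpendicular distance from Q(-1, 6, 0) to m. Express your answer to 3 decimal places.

4.013

Taking (5, 3, -5) on m with direction v = (-6, 6, 2): w = Q − (5, 3, -5) = (-6, 3, 5), and w × v = (-24, -18, -18).
Distance = |w × v| / |v| = √1224 / √76 ≈ 4.013.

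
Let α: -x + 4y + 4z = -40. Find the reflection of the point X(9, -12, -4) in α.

(7, -4, 4)

λ = (n·X − d)/|n|² = (-73 − (-40))/33 = -1.
Reflection = X − 2λn = (9, -12, -4) − (-2)·(-1, 4, 4) = (7, -4, 4).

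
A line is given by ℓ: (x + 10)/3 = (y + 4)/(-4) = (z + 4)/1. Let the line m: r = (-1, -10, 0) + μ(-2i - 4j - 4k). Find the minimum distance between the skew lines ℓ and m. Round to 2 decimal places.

ℓ has direction (3, -4, 1) through (-10, -4, -4).
Common perpendicular direction n = (3, -4, 1) × (-2, -4, -4) = (20, 10, -20).
With w = (-1, -10, 0) − (-10, -4, -4) = (9, -6, 4), w · n = 40.
Distance = |w · n| / |n| = |40| / √900 ≈ 1.33.

1.33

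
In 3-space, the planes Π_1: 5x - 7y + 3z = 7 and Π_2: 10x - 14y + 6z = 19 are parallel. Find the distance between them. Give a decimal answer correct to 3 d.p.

Rescale Π_2 by 1/2: 5x - 7y + 3z = 19/2. Then distance = |7 − (19/2)| / √83 ≈ 0.274.

0.274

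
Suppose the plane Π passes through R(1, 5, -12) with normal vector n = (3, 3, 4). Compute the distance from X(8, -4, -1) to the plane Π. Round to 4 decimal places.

6.5169

Π: n·r = n·R gives 3x + 3y + 4z = -30.
n·X − d = (3)·(8) + (3)·(-4) + (4)·(-1) − (-30) = 38; |n| = √34.
Distance = |38| / √34 = 38/√34 ≈ 6.5169.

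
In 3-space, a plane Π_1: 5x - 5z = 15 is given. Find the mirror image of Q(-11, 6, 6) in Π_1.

(9, 6, -14)

λ = (n·Q − d)/|n|² = (-85 − 15)/50 = -2.
Reflection = Q − 2λn = (-11, 6, 6) − (-4)·(5, 0, -5) = (9, 6, -14).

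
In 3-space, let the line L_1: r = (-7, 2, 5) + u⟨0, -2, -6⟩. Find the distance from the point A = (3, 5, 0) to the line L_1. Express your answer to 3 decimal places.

Taking (-7, 2, 5) on L_1 with direction v = (0, -2, -6): w = A − (-7, 2, 5) = (10, 3, -5), and w × v = (-28, 60, -20).
Distance = |w × v| / |v| = √4784 / √40 ≈ 10.936.

10.936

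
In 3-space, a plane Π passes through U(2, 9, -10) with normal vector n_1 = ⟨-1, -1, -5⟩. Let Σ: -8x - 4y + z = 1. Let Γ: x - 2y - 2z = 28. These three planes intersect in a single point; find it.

(2, -6, -7)

Π: n_1·r = n_1·U gives -x - y - 5z = 39.
Solving the 3×3 linear system -x - y - 5z = 39, -8x - 4y + z = 1, x - 2y - 2z = 28 (e.g. by elimination or Cramer's rule, determinant = -95) gives (2, -6, -7).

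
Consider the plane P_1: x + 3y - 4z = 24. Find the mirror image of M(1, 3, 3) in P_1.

λ = (n·M − d)/|n|² = (-2 − 24)/26 = -1.
Reflection = M − 2λn = (1, 3, 3) − (-2)·(1, 3, -4) = (3, 9, -5).

(3, 9, -5)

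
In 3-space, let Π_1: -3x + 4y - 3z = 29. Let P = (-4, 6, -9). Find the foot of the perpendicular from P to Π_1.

(-1, 2, -6)

Foot = P − λn with λ = (n·P − d)/|n|² = (63 − 29)/34 = 1.
Foot = (-4, 6, -9) − 1·(-3, 4, -3) = (-1, 2, -6).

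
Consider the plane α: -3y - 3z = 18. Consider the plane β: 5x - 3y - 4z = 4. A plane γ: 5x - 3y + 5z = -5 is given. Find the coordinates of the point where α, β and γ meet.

Solving the 3×3 linear system -3y - 3z = 18, 5x - 3y - 4z = 4, 5x - 3y + 5z = -5 (e.g. by elimination or Cramer's rule, determinant = 135) gives (-3, -5, -1).

(-3, -5, -1)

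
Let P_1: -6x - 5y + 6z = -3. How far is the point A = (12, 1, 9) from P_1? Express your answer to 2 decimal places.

2.03

n·A − d = (-6)·(12) + (-5)·(1) + (6)·(9) − (-3) = -20; |n| = √97.
Distance = |-20| / √97 = 20/√97 ≈ 2.03.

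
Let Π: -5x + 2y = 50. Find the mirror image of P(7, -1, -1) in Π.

λ = (n·P − d)/|n|² = (-37 − 50)/29 = -3.
Reflection = P − 2λn = (7, -1, -1) − (-6)·(-5, 2, 0) = (-23, 11, -1).

(-23, 11, -1)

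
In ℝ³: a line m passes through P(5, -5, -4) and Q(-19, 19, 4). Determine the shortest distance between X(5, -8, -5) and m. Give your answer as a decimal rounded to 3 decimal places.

2.176

A direction vector for m is Q − P = (-24, 24, 8).
Taking (5, -5, -4) on m with direction v = (-24, 24, 8): w = X − (5, -5, -4) = (0, -3, -1), and w × v = (0, 24, -72).
Distance = |w × v| / |v| = √5760 / √1216 ≈ 2.176.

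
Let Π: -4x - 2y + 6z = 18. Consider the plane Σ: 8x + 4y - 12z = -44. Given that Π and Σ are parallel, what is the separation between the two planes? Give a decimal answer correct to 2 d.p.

Rescale Σ by 1/(-2): -4x - 2y + 6z = 22. Then distance = |18 − 22| / √56 ≈ 0.53.

0.53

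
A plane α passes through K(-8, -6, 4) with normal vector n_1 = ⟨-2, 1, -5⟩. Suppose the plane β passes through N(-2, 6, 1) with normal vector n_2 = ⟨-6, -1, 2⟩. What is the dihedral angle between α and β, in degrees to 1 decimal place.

α: n_1·r = n_1·K gives -2x + y - 5z = -10.
β: n_2·r = n_2·N gives -6x - y + 2z = 8.
cos θ = |n₁·n₂| / (|n₁||n₂|) = |1| / (√30 · √41).
θ = arccos(0.02851) ≈ 88.4°.

88.4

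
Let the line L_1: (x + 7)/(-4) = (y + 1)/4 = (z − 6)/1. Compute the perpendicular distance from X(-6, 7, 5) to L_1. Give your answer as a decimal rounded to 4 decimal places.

6.6264

L_1 has direction (-4, 4, 1) through (-7, -1, 6).
Taking (-7, -1, 6) on L_1 with direction v = (-4, 4, 1): w = X − (-7, -1, 6) = (1, 8, -1), and w × v = (12, 3, 36).
Distance = |w × v| / |v| = √1449 / √33 ≈ 6.6264.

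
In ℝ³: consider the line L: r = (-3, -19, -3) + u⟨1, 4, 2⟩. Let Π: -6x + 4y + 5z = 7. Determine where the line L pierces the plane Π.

Substitute r = (-3, -19, -3) + t(1, 4, 2) into the plane: -73 + 20t = 7, so t = 4.
Intersection: (-3, -19, -3) + 4·(1, 4, 2) = (1, -3, 5).

(1, -3, 5)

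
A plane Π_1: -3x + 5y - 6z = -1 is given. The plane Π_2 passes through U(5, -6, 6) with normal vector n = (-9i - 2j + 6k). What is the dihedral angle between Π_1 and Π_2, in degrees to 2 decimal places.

78.09

Π_2: n·r = n·U gives -9x - 2y + 6z = 3.
cos θ = |n₁·n₂| / (|n₁||n₂|) = |-19| / (√70 · √121).
θ = arccos(0.20645) ≈ 78.09°.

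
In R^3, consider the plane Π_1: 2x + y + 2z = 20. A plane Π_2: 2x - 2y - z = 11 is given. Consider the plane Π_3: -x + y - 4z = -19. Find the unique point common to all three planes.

Solving the 3×3 linear system 2x + y + 2z = 20, 2x - 2y - z = 11, -x + y - 4z = -19 (e.g. by elimination or Cramer's rule, determinant = 27) gives (7, 0, 3).

(7, 0, 3)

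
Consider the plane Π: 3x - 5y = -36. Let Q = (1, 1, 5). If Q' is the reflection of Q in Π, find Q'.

(-5, 11, 5)

λ = (n·Q − d)/|n|² = (-2 − (-36))/34 = 1.
Reflection = Q − 2λn = (1, 1, 5) − 2·(3, -5, 0) = (-5, 11, 5).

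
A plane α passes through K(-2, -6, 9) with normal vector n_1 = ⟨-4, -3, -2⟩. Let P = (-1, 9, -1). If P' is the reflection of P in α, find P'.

α: n_1·r = n_1·K gives -4x - 3y - 2z = 8.
λ = (n·P − d)/|n|² = (-21 − 8)/29 = -1.
Reflection = P − 2λn = (-1, 9, -1) − (-2)·(-4, -3, -2) = (-9, 3, -5).

(-9, 3, -5)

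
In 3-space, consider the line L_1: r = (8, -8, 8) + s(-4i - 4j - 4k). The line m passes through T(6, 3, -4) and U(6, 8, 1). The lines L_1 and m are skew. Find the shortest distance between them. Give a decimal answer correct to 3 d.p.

16.263

A direction vector for m is U − T = (0, 5, 5).
Common perpendicular direction n = (-4, -4, -4) × (0, 5, 5) = (0, 20, -20).
With w = (6, 3, -4) − (8, -8, 8) = (-2, 11, -12), w · n = 460.
Distance = |w · n| / |n| = |460| / √800 ≈ 16.263.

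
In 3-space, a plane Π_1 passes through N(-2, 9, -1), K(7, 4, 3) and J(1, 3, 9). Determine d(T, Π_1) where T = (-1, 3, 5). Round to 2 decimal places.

2.29

NK = (9, -5, 4), NJ = (3, -6, 10); a normal to Π_1 is NK × NJ = (-26, -78, -39).
Using N: Π_1 has equation -26x - 78y - 39z = -611.
n·T − d = (-26)·(-1) + (-78)·(3) + (-39)·(5) − (-611) = 208; |n| = √8281.
Distance = |208| / √8281 = 208/√8281 ≈ 2.29.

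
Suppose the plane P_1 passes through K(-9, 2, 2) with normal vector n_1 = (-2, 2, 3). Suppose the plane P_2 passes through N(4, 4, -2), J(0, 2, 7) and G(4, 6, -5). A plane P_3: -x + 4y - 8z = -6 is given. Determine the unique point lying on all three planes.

P_1: n_1·r = n_1·K gives -2x + 2y + 3z = 28.
NJ = (-4, -2, 9), NG = (0, 2, -3); a normal to P_2 is NJ × NG = (-12, -12, -8).
Using N: P_2 has equation -12x - 12y - 8z = -80.
Solving the 3×3 linear system -2x + 2y + 3z = 28, -12x - 12y - 8z = -80, -x + 4y - 8z = -6 (e.g. by elimination or Cramer's rule, determinant = -612) gives (-2, 6, 4).

(-2, 6, 4)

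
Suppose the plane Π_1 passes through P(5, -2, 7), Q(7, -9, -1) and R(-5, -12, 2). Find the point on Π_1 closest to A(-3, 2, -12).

PQ = (2, -7, -8), PR = (-10, -10, -5); a normal to Π_1 is PQ × PR = (-45, 90, -90).
Using P: Π_1 has equation -45x + 90y - 90z = -1035.
Foot = A − λn with λ = (n·A − d)/|n|² = (1395 − (-1035))/18225 = 2/15.
Foot = (-3, 2, -12) − (2/15)·(-45, 90, -90) = (3, -10, 0).

(3, -10, 0)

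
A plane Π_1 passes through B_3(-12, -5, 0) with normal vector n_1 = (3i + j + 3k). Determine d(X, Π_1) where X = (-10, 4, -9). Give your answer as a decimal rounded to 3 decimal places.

2.753

Π_1: n_1·r = n_1·B_3 gives 3x + y + 3z = -41.
n·X − d = (3)·(-10) + (1)·(4) + (3)·(-9) − (-41) = -12; |n| = √19.
Distance = |-12| / √19 = 12/√19 ≈ 2.753.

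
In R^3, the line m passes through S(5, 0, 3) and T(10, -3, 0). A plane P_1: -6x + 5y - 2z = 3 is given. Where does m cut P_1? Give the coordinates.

A direction vector for m is T − S = (5, -3, -3).
Substitute r = (5, 0, 3) + t(5, -3, -3) into the plane: -36 + (-39)t = 3, so t = -1.
Intersection: (5, 0, 3) + (-1)·(5, -3, -3) = (0, 3, 6).

(0, 3, 6)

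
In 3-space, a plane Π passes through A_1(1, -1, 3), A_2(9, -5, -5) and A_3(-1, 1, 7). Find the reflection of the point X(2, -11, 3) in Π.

A_1A_2 = (8, -4, -8), A_1A_3 = (-2, 2, 4); a normal to Π is A_1A_2 × A_1A_3 = (0, -16, 8).
Using A_1: Π has equation -16y + 8z = 40.
λ = (n·X − d)/|n|² = (200 − 40)/320 = 1/2.
Reflection = X − 2λn = (2, -11, 3) − 1·(0, -16, 8) = (2, 5, -5).

(2, 5, -5)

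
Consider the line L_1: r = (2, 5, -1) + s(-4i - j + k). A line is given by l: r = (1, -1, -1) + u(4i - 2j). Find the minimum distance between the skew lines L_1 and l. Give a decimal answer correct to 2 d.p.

Common perpendicular direction n = (-4, -1, 1) × (4, -2, 0) = (2, 4, 12).
With w = (1, -1, -1) − (2, 5, -1) = (-1, -6, 0), w · n = -26.
Distance = |w · n| / |n| = |-26| / √164 ≈ 2.03.

2.03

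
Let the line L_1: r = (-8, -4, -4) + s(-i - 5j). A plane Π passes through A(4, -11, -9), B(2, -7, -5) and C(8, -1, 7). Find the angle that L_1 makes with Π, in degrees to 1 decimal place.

53.2

AB = (-2, 4, 4), AC = (4, 10, 16); a normal to Π is AB × AC = (24, 48, -36).
Using A: Π has equation 24x + 48y - 36z = -108.
sin θ = |n·v| / (|n||v|) = |-264| / (√4176 · √26) = 0.80119.
θ ≈ 53.2°.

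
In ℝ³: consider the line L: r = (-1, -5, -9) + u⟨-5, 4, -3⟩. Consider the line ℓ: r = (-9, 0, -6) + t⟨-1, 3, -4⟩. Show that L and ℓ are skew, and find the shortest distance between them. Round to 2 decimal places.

Common perpendicular direction n = (-5, 4, -3) × (-1, 3, -4) = (-7, -17, -11).
With w = (-9, 0, -6) − (-1, -5, -9) = (-8, 5, 3), w · n = -62.
Since n ≠ 0 the lines are not parallel, and w · n = -62 ≠ 0 so they do not intersect; hence they are skew.
Distance = |w · n| / |n| = |-62| / √459 ≈ 2.89.

2.89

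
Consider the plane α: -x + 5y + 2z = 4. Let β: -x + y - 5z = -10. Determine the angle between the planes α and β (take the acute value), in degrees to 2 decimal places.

cos θ = |n₁·n₂| / (|n₁||n₂|) = |-4| / (√30 · √27).
θ = arccos(0.14055) ≈ 81.92°.

81.92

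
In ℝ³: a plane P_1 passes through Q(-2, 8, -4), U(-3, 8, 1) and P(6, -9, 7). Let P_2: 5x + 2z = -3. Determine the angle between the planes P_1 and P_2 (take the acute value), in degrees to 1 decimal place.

QU = (-1, 0, 5), QP = (8, -17, 11); a normal to P_1 is QU × QP = (85, 51, 17).
Using Q: P_1 has equation 85x + 51y + 17z = 170.
cos θ = |n₁·n₂| / (|n₁||n₂|) = |459| / (√10115 · √29).
θ = arccos(0.84748) ≈ 32.1°.

32.1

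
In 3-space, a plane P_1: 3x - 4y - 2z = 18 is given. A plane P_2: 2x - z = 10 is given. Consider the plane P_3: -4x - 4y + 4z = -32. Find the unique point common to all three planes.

(2, 0, -6)

Solving the 3×3 linear system 3x - 4y - 2z = 18, 2x - z = 10, -4x - 4y + 4z = -32 (e.g. by elimination or Cramer's rule, determinant = 20) gives (2, 0, -6).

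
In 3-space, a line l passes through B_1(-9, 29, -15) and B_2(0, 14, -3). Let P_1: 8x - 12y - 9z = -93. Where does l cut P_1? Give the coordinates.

A direction vector for l is B_2 − B_1 = (9, -15, 12).
Substitute r = (-9, 29, -15) + t(9, -15, 12) into the plane: -285 + 144t = -93, so t = 4/3.
Intersection: (-9, 29, -15) + (4/3)·(9, -15, 12) = (3, 9, 1).

(3, 9, 1)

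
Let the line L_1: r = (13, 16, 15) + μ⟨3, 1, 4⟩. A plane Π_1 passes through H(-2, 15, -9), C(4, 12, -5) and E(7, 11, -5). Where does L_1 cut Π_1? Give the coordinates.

(1, 12, -1)

HC = (6, -3, 4), HE = (9, -4, 4); a normal to Π_1 is HC × HE = (4, 12, 3).
Using H: Π_1 has equation 4x + 12y + 3z = 145.
Substitute r = (13, 16, 15) + t(3, 1, 4) into the plane: 289 + 36t = 145, so t = -4.
Intersection: (13, 16, 15) + (-4)·(3, 1, 4) = (1, 12, -1).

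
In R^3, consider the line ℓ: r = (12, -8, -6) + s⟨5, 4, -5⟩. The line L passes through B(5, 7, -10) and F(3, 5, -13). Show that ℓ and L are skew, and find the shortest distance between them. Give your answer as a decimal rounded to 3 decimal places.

A direction vector for L is F − B = (-2, -2, -3).
Common perpendicular direction n = (5, 4, -5) × (-2, -2, -3) = (-22, 25, -2).
With w = (5, 7, -10) − (12, -8, -6) = (-7, 15, -4), w · n = 537.
Since n ≠ 0 the lines are not parallel, and w · n = 537 ≠ 0 so they do not intersect; hence they are skew.
Distance = |w · n| / |n| = |537| / √1113 ≈ 16.096.

16.096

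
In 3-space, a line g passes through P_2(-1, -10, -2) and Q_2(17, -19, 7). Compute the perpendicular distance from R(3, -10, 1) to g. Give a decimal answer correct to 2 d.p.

2.20

A direction vector for g is Q_2 − P_2 = (18, -9, 9).
Taking (-1, -10, -2) on g with direction v = (18, -9, 9): w = R − (-1, -10, -2) = (4, 0, 3), and w × v = (27, 18, -36).
Distance = |w × v| / |v| = √2349 / √486 ≈ 2.20.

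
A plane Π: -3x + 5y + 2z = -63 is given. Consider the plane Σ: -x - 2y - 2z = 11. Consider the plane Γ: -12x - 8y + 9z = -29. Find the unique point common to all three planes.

Solving the 3×3 linear system -3x + 5y + 2z = -63, -x - 2y - 2z = 11, -12x - 8y + 9z = -29 (e.g. by elimination or Cramer's rule, determinant = 235) gives (7, -8, -1).

(7, -8, -1)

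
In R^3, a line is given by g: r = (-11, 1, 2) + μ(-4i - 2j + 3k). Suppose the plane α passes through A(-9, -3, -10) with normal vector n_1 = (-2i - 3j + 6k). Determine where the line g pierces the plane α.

α: n_1·r = n_1·A gives -2x - 3y + 6z = -33.
Substitute r = (-11, 1, 2) + t(-4, -2, 3) into the plane: 31 + 32t = -33, so t = -2.
Intersection: (-11, 1, 2) + (-2)·(-4, -2, 3) = (-3, 5, -4).

(-3, 5, -4)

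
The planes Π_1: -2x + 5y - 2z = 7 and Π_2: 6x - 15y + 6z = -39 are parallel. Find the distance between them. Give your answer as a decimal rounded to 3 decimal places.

Rescale Π_2 by 1/(-3): -2x + 5y - 2z = 13. Then distance = |7 − 13| / √33 ≈ 1.044.

1.044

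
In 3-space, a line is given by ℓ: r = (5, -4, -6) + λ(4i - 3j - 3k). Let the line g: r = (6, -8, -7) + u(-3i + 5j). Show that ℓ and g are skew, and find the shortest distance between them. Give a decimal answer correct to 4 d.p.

Common perpendicular direction n = (4, -3, -3) × (-3, 5, 0) = (15, 9, 11).
With w = (6, -8, -7) − (5, -4, -6) = (1, -4, -1), w · n = -32.
Since n ≠ 0 the lines are not parallel, and w · n = -32 ≠ 0 so they do not intersect; hence they are skew.
Distance = |w · n| / |n| = |-32| / √427 ≈ 1.5486.

1.5486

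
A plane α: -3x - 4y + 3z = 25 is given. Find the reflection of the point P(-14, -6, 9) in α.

λ = (n·P − d)/|n|² = (93 − 25)/34 = 2.
Reflection = P − 2λn = (-14, -6, 9) − 4·(-3, -4, 3) = (-2, 10, -3).

(-2, 10, -3)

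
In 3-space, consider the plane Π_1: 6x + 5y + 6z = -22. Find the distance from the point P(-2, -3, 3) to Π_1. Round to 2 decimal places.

1.32

n·P − d = (6)·(-2) + (5)·(-3) + (6)·(3) − (-22) = 13; |n| = √97.
Distance = |13| / √97 = 13/√97 ≈ 1.32.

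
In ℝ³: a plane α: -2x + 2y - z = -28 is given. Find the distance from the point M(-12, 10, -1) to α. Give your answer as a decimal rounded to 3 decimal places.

24.333

n·M − d = (-2)·(-12) + (2)·(10) + (-1)·(-1) − (-28) = 73; |n| = √9.
Distance = |73| / √9 = 73/√9 ≈ 24.333.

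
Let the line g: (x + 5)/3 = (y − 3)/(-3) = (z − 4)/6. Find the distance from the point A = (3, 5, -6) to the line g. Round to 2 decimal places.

11.63

g has direction (3, -3, 6) through (-5, 3, 4).
Taking (-5, 3, 4) on g with direction v = (3, -3, 6): w = A − (-5, 3, 4) = (8, 2, -10), and w × v = (-18, -78, -30).
Distance = |w × v| / |v| = √7308 / √54 ≈ 11.63.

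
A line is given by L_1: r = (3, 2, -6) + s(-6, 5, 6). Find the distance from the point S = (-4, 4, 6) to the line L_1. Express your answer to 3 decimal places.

Taking (3, 2, -6) on L_1 with direction v = (-6, 5, 6): w = S − (3, 2, -6) = (-7, 2, 12), and w × v = (-48, -30, -23).
Distance = |w × v| / |v| = √3733 / √97 ≈ 6.204.

6.204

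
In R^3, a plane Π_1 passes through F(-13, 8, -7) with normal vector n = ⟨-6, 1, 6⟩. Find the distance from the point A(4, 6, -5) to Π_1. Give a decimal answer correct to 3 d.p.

10.768

Π_1: n·r = n·F gives -6x + y + 6z = 44.
n·A − d = (-6)·(4) + (1)·(6) + (6)·(-5) − 44 = -92; |n| = √73.
Distance = |-92| / √73 = 92/√73 ≈ 10.768.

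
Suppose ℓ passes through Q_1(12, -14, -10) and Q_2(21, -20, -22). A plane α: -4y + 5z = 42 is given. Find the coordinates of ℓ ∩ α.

(3, -8, 2)

A direction vector for ℓ is Q_2 − Q_1 = (9, -6, -12).
Substitute r = (12, -14, -10) + t(9, -6, -12) into the plane: 6 + (-36)t = 42, so t = -1.
Intersection: (12, -14, -10) + (-1)·(9, -6, -12) = (3, -8, 2).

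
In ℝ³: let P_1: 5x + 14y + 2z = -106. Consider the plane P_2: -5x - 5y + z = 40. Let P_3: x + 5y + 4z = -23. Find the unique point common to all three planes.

(2, -9, 5)

Solving the 3×3 linear system 5x + 14y + 2z = -106, -5x - 5y + z = 40, x + 5y + 4z = -23 (e.g. by elimination or Cramer's rule, determinant = 129) gives (2, -9, 5).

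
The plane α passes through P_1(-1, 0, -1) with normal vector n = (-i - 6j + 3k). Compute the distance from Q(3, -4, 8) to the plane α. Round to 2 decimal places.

α: n·r = n·P_1 gives -x - 6y + 3z = -2.
n·Q − d = (-1)·(3) + (-6)·(-4) + (3)·(8) − (-2) = 47; |n| = √46.
Distance = |47| / √46 = 47/√46 ≈ 6.93.

6.93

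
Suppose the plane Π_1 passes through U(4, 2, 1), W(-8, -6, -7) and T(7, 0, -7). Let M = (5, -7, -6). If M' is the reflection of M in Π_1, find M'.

(1, 3, -10)

UW = (-12, -8, -8), UT = (3, -2, -8); a normal to Π_1 is UW × UT = (48, -120, 48).
Using U: Π_1 has equation 48x - 120y + 48z = 0.
λ = (n·M − d)/|n|² = (792 − 0)/19008 = 1/24.
Reflection = M − 2λn = (5, -7, -6) − (1/12)·(48, -120, 48) = (1, 3, -10).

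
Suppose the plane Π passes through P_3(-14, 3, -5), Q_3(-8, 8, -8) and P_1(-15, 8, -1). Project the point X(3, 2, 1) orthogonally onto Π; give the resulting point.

(-7, 8, -9)

P_3Q_3 = (6, 5, -3), P_3P_1 = (-1, 5, 4); a normal to Π is P_3Q_3 × P_3P_1 = (35, -21, 35).
Using P_3: Π has equation 35x - 21y + 35z = -728.
Foot = X − λn with λ = (n·X − d)/|n|² = (98 − (-728))/2891 = 2/7.
Foot = (3, 2, 1) − (2/7)·(35, -21, 35) = (-7, 8, -9).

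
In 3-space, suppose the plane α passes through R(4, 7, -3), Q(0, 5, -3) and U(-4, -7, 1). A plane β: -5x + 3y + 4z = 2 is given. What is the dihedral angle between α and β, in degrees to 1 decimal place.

RQ = (-4, -2, 0), RU = (-8, -14, 4); a normal to α is RQ × RU = (-8, 16, 40).
Using R: α has equation -8x + 16y + 40z = -40.
cos θ = |n₁·n₂| / (|n₁||n₂|) = |248| / (√1920 · √50).
θ = arccos(0.80042) ≈ 36.8°.

36.8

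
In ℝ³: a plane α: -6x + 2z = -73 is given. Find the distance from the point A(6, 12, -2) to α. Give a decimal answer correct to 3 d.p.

n·A − d = (-6)·(6) + (0)·(12) + (2)·(-2) − (-73) = 33; |n| = √40.
Distance = |33| / √40 = 33/√40 ≈ 5.218.

5.218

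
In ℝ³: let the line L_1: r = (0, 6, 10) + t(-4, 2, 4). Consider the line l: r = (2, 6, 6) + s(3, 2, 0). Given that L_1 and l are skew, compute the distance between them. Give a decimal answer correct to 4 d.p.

1.9901

Common perpendicular direction n = (-4, 2, 4) × (3, 2, 0) = (-8, 12, -14).
With w = (2, 6, 6) − (0, 6, 10) = (2, 0, -4), w · n = 40.
Distance = |w · n| / |n| = |40| / √404 ≈ 1.9901.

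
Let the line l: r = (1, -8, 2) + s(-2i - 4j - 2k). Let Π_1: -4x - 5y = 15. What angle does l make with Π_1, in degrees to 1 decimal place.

63.2

sin θ = |n·v| / (|n||v|) = |28| / (√41 · √24) = 0.89261.
θ ≈ 63.2°.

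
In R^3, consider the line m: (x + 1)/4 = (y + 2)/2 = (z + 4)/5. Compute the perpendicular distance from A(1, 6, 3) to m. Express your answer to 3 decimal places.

6.296

m has direction (4, 2, 5) through (-1, -2, -4).
Taking (-1, -2, -4) on m with direction v = (4, 2, 5): w = A − (-1, -2, -4) = (2, 8, 7), and w × v = (26, 18, -28).
Distance = |w × v| / |v| = √1784 / √45 ≈ 6.296.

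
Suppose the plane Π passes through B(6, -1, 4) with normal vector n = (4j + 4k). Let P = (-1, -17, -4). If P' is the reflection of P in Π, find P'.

Π: n·r = n·B gives 4y + 4z = 12.
λ = (n·P − d)/|n|² = (-84 − 12)/32 = -3.
Reflection = P − 2λn = (-1, -17, -4) − (-6)·(0, 4, 4) = (-1, 7, 20).

(-1, 7, 20)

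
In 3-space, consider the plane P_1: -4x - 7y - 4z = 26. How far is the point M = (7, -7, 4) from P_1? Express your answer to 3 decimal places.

n·M − d = (-4)·(7) + (-7)·(-7) + (-4)·(4) − 26 = -21; |n| = √81.
Distance = |-21| / √81 = 21/√81 ≈ 2.333.

2.333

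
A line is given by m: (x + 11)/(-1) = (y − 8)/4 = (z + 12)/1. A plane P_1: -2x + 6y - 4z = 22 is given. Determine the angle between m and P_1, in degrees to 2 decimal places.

m has direction (-1, 4, 1) through (-11, 8, -12).
sin θ = |n·v| / (|n||v|) = |22| / (√56 · √18) = 0.69293.
θ ≈ 43.86°.

43.86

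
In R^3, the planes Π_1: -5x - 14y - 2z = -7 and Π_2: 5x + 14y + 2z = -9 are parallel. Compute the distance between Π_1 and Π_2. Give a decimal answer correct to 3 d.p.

Rescale Π_2 by 1/(-1): -5x - 14y - 2z = 9. Then distance = |-7 − 9| / √225 ≈ 1.067.

1.067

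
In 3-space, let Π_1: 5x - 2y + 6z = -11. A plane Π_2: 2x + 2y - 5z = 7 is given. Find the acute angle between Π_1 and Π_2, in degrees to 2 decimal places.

cos θ = |n₁·n₂| / (|n₁||n₂|) = |-24| / (√65 · √33).
θ = arccos(0.51820) ≈ 58.79°.

58.79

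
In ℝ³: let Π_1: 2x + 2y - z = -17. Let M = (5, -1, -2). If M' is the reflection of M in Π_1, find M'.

λ = (n·M − d)/|n|² = (10 − (-17))/9 = 3.
Reflection = M − 2λn = (5, -1, -2) − 6·(2, 2, -1) = (-7, -13, 4).

(-7, -13, 4)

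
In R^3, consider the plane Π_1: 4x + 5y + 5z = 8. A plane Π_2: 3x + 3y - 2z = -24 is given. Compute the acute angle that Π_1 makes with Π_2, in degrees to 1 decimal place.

63.5

cos θ = |n₁·n₂| / (|n₁||n₂|) = |17| / (√66 · √22).
θ = arccos(0.44613) ≈ 63.5°.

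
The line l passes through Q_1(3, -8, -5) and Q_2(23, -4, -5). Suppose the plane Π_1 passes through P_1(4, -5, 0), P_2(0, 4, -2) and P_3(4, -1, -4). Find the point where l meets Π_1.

A direction vector for l is Q_2 − Q_1 = (20, 4, 0).
P_1P_2 = (-4, 9, -2), P_1P_3 = (0, 4, -4); a normal to Π_1 is P_1P_2 × P_1P_3 = (-28, -16, -16).
Using P_1: Π_1 has equation -28x - 16y - 16z = -32.
Substitute r = (3, -8, -5) + t(20, 4, 0) into the plane: 124 + (-624)t = -32, so t = 1/4.
Intersection: (3, -8, -5) + (1/4)·(20, 4, 0) = (8, -7, -5).

(8, -7, -5)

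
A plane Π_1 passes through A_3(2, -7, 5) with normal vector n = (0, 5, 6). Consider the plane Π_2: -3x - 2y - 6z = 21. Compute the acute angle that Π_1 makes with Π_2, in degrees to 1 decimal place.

Π_1: n·r = n·A_3 gives 5y + 6z = -5.
cos θ = |n₁·n₂| / (|n₁||n₂|) = |-46| / (√61 · √49).
θ = arccos(0.84139) ≈ 32.7°.

32.7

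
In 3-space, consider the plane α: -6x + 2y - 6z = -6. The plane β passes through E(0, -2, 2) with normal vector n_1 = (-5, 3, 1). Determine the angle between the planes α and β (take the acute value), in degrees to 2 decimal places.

β: n_1·r = n_1·E gives -5x + 3y + z = -4.
cos θ = |n₁·n₂| / (|n₁||n₂|) = |30| / (√76 · √35).
θ = arccos(0.58168) ≈ 54.43°.

54.43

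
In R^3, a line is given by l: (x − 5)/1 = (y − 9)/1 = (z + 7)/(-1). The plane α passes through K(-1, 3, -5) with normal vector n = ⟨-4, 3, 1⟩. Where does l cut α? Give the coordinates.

l has direction (1, 1, -1) through (5, 9, -7).
α: n·r = n·K gives -4x + 3y + z = 8.
Substitute r = (5, 9, -7) + t(1, 1, -1) into the plane: 0 + (-2)t = 8, so t = -4.
Intersection: (5, 9, -7) + (-4)·(1, 1, -1) = (1, 5, -3).

(1, 5, -3)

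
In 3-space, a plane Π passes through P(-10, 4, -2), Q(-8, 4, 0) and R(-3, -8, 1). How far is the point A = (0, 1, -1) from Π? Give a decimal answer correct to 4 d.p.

5.5060

PQ = (2, 0, 2), PR = (7, -12, 3); a normal to Π is PQ × PR = (24, 8, -24).
Using P: Π has equation 24x + 8y - 24z = -160.
n·A − d = (24)·(0) + (8)·(1) + (-24)·(-1) − (-160) = 192; |n| = √1216.
Distance = |192| / √1216 = 192/√1216 ≈ 5.5060.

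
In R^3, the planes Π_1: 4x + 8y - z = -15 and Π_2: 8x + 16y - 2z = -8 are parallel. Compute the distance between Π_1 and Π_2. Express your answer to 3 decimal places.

Rescale Π_2 by 1/2: 4x + 8y - z = -4. Then distance = |-15 − (-4)| / √81 ≈ 1.222.

1.222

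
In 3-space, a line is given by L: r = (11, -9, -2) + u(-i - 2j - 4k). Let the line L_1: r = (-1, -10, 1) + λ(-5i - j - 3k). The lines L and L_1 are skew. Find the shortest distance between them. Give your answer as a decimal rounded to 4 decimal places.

3.5162

Common perpendicular direction n = (-1, -2, -4) × (-5, -1, -3) = (2, 17, -9).
With w = (-1, -10, 1) − (11, -9, -2) = (-12, -1, 3), w · n = -68.
Distance = |w · n| / |n| = |-68| / √374 ≈ 3.5162.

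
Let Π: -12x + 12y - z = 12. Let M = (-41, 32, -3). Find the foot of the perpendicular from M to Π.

(-5, -4, 0)

Foot = M − λn with λ = (n·M − d)/|n|² = (879 − 12)/289 = 3.
Foot = (-41, 32, -3) − 3·(-12, 12, -1) = (-5, -4, 0).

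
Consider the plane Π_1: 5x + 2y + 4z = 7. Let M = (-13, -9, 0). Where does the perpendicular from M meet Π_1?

(-3, -5, 8)

Foot = M − λn with λ = (n·M − d)/|n|² = (-83 − 7)/45 = -2.
Foot = (-13, -9, 0) − (-2)·(5, 2, 4) = (-3, -5, 8).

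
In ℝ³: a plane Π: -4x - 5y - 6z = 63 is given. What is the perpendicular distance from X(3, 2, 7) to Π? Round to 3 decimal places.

n·X − d = (-4)·(3) + (-5)·(2) + (-6)·(7) − 63 = -127; |n| = √77.
Distance = |-127| / √77 = 127/√77 ≈ 14.473.

14.473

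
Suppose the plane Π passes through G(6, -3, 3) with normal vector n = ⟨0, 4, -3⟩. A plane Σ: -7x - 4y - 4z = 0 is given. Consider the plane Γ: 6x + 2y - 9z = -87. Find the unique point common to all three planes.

(-4, 0, 7)

Π: n·r = n·G gives 4y - 3z = -21.
Solving the 3×3 linear system 4y - 3z = -21, -7x - 4y - 4z = 0, 6x + 2y - 9z = -87 (e.g. by elimination or Cramer's rule, determinant = -378) gives (-4, 0, 7).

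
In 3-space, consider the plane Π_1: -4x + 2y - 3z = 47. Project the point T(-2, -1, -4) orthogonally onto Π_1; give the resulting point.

Foot = T − λn with λ = (n·T − d)/|n|² = (18 − 47)/29 = -1.
Foot = (-2, -1, -4) − (-1)·(-4, 2, -3) = (-6, 1, -7).

(-6, 1, -7)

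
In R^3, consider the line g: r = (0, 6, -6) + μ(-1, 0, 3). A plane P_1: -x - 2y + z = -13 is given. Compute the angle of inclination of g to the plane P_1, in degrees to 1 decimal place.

sin θ = |n·v| / (|n||v|) = |4| / (√6 · √10) = 0.51640.
θ ≈ 31.1°.

31.1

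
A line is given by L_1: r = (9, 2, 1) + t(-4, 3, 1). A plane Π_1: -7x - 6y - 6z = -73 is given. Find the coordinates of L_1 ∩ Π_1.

(1, 8, 3)

Substitute r = (9, 2, 1) + t(-4, 3, 1) into the plane: -81 + 4t = -73, so t = 2.
Intersection: (9, 2, 1) + 2·(-4, 3, 1) = (1, 8, 3).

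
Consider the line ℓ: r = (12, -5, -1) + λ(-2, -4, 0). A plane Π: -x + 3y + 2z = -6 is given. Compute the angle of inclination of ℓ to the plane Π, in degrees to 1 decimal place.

sin θ = |n·v| / (|n||v|) = |-10| / (√14 · √20) = 0.59761.
θ ≈ 36.7°.

36.7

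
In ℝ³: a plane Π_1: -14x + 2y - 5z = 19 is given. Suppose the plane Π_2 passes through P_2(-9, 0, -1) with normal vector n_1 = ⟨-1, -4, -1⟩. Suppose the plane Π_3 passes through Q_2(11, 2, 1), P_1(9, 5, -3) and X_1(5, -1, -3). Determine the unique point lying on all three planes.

(1, -1, -7)

Π_2: n_1·r = n_1·P_2 gives -x - 4y - z = 10.
Q_2P_1 = (-2, 3, -4), Q_2X_1 = (-6, -3, -4); a normal to Π_3 is Q_2P_1 × Q_2X_1 = (-24, 16, 24).
Using Q_2: Π_3 has equation -24x + 16y + 24z = -208.
Solving the 3×3 linear system -14x + 2y - 5z = 19, -x - 4y - z = 10, -24x + 16y + 24z = -208 (e.g. by elimination or Cramer's rule, determinant = 1776) gives (1, -1, -7).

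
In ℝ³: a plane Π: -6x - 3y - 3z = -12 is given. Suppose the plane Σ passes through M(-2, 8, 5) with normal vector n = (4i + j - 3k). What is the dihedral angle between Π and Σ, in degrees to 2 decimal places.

61.29

Σ: n·r = n·M gives 4x + y - 3z = -15.
cos θ = |n₁·n₂| / (|n₁||n₂|) = |-18| / (√54 · √26).
θ = arccos(0.48038) ≈ 61.29°.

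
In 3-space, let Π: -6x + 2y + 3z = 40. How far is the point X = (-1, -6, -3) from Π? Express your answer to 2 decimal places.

n·X − d = (-6)·(-1) + (2)·(-6) + (3)·(-3) − 40 = -55; |n| = √49.
Distance = |-55| / √49 = 55/√49 ≈ 7.86.

7.86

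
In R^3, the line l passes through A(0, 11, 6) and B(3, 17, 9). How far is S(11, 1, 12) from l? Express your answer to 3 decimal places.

15.984

A direction vector for l is B − A = (3, 6, 3).
Taking (0, 11, 6) on l with direction v = (3, 6, 3): w = S − (0, 11, 6) = (11, -10, 6), and w × v = (-66, -15, 96).
Distance = |w × v| / |v| = √13797 / √54 ≈ 15.984.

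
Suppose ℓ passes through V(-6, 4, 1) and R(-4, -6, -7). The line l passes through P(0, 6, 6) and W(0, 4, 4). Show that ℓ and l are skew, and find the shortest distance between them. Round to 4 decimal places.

1.7321

A direction vector for ℓ is R − V = (2, -10, -8).
A direction vector for l is W − P = (0, -2, -2).
Common perpendicular direction n = (2, -10, -8) × (0, -2, -2) = (4, 4, -4).
With w = (0, 6, 6) − (-6, 4, 1) = (6, 2, 5), w · n = 12.
Since n ≠ 0 the lines are not parallel, and w · n = 12 ≠ 0 so they do not intersect; hence they are skew.
Distance = |w · n| / |n| = |12| / √48 ≈ 1.7321.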